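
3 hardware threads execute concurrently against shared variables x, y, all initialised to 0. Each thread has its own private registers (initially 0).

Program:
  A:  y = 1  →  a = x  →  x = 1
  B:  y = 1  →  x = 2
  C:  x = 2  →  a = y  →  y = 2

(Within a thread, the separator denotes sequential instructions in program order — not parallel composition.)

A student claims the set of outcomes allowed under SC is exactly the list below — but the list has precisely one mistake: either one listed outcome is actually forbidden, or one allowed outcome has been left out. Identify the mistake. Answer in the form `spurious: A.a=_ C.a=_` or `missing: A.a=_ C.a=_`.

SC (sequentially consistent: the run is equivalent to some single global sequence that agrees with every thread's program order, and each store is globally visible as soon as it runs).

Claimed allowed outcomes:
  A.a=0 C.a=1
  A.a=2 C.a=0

missing: A.a=2 C.a=1

outcome vector order: (A.a,C.a)
SC (3): (0,1); (2,0); (2,1)
SC∖claimed = {(2,1)}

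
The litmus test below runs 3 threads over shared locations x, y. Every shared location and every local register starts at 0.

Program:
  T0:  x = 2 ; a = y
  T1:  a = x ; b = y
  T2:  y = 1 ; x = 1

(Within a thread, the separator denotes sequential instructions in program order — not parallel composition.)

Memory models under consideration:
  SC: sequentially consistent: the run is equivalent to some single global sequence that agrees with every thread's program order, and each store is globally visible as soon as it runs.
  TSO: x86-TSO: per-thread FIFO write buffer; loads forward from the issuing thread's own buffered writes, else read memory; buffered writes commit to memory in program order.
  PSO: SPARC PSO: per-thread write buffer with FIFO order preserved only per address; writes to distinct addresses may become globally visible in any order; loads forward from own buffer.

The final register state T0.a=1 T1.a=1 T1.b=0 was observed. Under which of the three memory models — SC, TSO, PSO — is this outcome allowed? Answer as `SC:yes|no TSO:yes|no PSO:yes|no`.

outcome vector order: (T0.a,T1.a,T1.b)
SC (10): (0,0,0), (0,0,1), (0,1,1), (0,2,0), (0,2,1), (1,0,0), (1,0,1), (1,1,1), (1,2,0), (1,2,1)
TSO (10): (0,0,0), (0,0,1), (0,1,1), (0,2,0), (0,2,1), (1,0,0), (1,0,1), (1,1,1), (1,2,0), (1,2,1)
PSO (12): (0,0,0), (0,0,1), (0,1,0), (0,1,1), (0,2,0), (0,2,1), (1,0,0), (1,0,1), (1,1,0), (1,1,1), (1,2,0), (1,2,1)
target (1,1,0) ∈ {PSO}

SC:no TSO:no PSO:yes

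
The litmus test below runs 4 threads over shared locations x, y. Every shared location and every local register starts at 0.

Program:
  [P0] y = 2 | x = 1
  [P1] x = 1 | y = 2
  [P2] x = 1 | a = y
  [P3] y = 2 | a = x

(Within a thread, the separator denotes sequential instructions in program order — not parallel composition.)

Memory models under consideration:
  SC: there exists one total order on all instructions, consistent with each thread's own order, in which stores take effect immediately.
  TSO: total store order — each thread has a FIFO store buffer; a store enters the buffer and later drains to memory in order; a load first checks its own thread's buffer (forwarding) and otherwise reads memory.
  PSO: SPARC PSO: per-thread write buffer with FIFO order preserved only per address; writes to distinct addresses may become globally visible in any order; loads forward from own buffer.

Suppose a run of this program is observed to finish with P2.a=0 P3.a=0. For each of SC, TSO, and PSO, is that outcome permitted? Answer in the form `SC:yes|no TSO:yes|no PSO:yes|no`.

outcome vector order: (P2.a,P3.a)
[SC] allowed = {(0,1), (2,0), (2,1)}
[TSO] allowed = {(0,0), (0,1), (2,0), (2,1)}
[PSO] allowed = {(0,0), (0,1), (2,0), (2,1)}
target (0,0) ∈ {TSO,PSO}

SC:no TSO:yes PSO:yes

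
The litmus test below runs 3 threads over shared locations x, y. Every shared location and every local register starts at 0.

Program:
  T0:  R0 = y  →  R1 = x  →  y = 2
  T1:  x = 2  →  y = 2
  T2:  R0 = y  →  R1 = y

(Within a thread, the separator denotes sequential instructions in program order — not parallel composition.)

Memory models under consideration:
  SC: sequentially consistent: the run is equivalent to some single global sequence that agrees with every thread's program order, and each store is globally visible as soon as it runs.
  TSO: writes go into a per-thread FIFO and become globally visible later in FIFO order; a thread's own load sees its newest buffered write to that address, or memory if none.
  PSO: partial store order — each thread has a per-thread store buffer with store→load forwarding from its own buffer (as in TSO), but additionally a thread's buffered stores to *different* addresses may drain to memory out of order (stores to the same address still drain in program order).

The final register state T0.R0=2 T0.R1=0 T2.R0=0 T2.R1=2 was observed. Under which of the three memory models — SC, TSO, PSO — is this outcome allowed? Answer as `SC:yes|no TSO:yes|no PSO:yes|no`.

SC:no TSO:no PSO:yes

outcome vector order: (T0.R0,T0.R1,T2.R0,T2.R1)
SC (9): (0,0,0,0) (0,0,0,2) (0,0,2,2) (0,2,0,0) (0,2,0,2) (0,2,2,2) (2,2,0,0) (2,2,0,2) (2,2,2,2)
TSO (9): (0,0,0,0) (0,0,0,2) (0,0,2,2) (0,2,0,0) (0,2,0,2) (0,2,2,2) (2,2,0,0) (2,2,0,2) (2,2,2,2)
PSO (12): (0,0,0,0) (0,0,0,2) (0,0,2,2) (0,2,0,0) (0,2,0,2) (0,2,2,2) (2,0,0,0) (2,0,0,2) (2,0,2,2) (2,2,0,0) (2,2,0,2) (2,2,2,2)
target (2,0,0,2) ∈ {PSO}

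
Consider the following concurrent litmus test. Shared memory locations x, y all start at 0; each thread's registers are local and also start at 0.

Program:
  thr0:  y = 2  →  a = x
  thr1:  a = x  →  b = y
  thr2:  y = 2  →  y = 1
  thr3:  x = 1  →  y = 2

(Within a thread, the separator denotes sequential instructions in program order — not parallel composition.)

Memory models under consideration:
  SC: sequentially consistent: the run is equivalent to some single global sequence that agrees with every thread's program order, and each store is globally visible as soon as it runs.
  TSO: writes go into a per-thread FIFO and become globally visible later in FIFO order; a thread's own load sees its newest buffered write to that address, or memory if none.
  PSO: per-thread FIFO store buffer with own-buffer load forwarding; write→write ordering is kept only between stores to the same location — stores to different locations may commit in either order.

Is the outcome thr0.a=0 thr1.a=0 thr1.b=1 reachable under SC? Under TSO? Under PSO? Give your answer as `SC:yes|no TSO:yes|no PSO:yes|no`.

SC:yes TSO:yes PSO:yes

outcome vector order: (thr0.a,thr1.a,thr1.b)
SC: 11 outcomes — {(0,0,0); (0,0,1); (0,0,2); (0,1,1); (0,1,2); (1,0,0); (1,0,1); (1,0,2); (1,1,0); (1,1,1); (1,1,2)}
TSO: 12 outcomes — {(0,0,0); (0,0,1); (0,0,2); (0,1,0); (0,1,1); (0,1,2); (1,0,0); (1,0,1); (1,0,2); (1,1,0); (1,1,1); (1,1,2)}
PSO: 12 outcomes — {(0,0,0); (0,0,1); (0,0,2); (0,1,0); (0,1,1); (0,1,2); (1,0,0); (1,0,1); (1,0,2); (1,1,0); (1,1,1); (1,1,2)}
target (0,0,1) ∈ {SC,TSO,PSO}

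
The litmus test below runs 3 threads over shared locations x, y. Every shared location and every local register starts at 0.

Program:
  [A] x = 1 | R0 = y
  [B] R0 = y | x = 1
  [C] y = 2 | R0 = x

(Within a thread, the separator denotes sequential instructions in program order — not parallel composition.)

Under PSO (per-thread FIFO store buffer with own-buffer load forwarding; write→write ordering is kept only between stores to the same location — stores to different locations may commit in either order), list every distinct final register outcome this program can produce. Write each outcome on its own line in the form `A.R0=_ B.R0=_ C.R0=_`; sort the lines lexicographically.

outcome vector order: (A.R0,B.R0,C.R0)
|PSO outcomes| = 8

A.R0=0 B.R0=0 C.R0=0
A.R0=0 B.R0=0 C.R0=1
A.R0=0 B.R0=2 C.R0=0
A.R0=0 B.R0=2 C.R0=1
A.R0=2 B.R0=0 C.R0=0
A.R0=2 B.R0=0 C.R0=1
A.R0=2 B.R0=2 C.R0=0
A.R0=2 B.R0=2 C.R0=1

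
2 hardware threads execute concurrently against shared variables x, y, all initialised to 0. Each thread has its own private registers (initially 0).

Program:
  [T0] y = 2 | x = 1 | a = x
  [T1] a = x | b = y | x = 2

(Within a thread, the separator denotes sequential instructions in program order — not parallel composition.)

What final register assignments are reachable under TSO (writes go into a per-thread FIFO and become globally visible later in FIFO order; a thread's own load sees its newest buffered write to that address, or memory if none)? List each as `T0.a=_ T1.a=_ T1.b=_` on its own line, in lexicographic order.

T0.a=1 T1.a=0 T1.b=0
T0.a=1 T1.a=0 T1.b=2
T0.a=1 T1.a=1 T1.b=2
T0.a=2 T1.a=0 T1.b=0
T0.a=2 T1.a=0 T1.b=2
T0.a=2 T1.a=1 T1.b=2

outcome vector order: (T0.a,T1.a,T1.b)
|TSO outcomes| = 6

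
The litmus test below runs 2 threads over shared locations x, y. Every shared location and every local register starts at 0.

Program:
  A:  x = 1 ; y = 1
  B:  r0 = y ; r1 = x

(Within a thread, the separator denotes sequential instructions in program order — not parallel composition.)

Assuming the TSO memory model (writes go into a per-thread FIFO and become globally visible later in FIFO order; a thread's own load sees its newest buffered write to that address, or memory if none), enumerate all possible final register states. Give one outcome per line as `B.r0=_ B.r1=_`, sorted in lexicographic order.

outcome vector order: (B.r0,B.r1)
|TSO outcomes| = 3

B.r0=0 B.r1=0
B.r0=0 B.r1=1
B.r0=1 B.r1=1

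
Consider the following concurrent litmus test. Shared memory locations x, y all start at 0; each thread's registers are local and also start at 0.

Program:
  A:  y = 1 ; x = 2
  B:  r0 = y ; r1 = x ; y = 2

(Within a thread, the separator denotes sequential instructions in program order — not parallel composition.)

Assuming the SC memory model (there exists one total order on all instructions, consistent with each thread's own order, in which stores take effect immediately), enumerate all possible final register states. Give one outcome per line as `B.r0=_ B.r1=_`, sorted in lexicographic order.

outcome vector order: (B.r0,B.r1)
|SC outcomes| = 4

B.r0=0 B.r1=0
B.r0=0 B.r1=2
B.r0=1 B.r1=0
B.r0=1 B.r1=2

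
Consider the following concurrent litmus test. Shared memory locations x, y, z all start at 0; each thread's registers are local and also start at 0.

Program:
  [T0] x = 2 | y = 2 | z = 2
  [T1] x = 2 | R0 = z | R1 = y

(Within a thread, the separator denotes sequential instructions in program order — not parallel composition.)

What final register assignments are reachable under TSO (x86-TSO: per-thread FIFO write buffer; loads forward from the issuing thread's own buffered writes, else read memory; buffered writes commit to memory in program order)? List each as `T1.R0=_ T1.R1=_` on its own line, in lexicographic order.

T1.R0=0 T1.R1=0
T1.R0=0 T1.R1=2
T1.R0=2 T1.R1=2

outcome vector order: (T1.R0,T1.R1)
|TSO outcomes| = 3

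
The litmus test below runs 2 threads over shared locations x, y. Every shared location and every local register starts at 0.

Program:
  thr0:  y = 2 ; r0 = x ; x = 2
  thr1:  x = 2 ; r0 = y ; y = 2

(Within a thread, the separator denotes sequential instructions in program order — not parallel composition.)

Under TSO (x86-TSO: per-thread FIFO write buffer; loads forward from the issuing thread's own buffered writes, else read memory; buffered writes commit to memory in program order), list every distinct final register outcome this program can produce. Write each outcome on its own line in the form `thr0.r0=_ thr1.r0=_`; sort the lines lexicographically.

outcome vector order: (thr0.r0,thr1.r0)
|TSO outcomes| = 4

thr0.r0=0 thr1.r0=0
thr0.r0=0 thr1.r0=2
thr0.r0=2 thr1.r0=0
thr0.r0=2 thr1.r0=2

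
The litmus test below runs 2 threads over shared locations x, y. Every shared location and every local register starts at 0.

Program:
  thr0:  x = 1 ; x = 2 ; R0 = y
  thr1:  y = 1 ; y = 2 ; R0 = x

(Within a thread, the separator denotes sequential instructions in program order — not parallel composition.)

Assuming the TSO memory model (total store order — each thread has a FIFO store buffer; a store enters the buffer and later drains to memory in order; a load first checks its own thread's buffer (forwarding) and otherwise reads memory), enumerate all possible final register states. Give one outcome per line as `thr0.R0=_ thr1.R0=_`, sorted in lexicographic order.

thr0.R0=0 thr1.R0=0
thr0.R0=0 thr1.R0=1
thr0.R0=0 thr1.R0=2
thr0.R0=1 thr1.R0=0
thr0.R0=1 thr1.R0=1
thr0.R0=1 thr1.R0=2
thr0.R0=2 thr1.R0=0
thr0.R0=2 thr1.R0=1
thr0.R0=2 thr1.R0=2

outcome vector order: (thr0.R0,thr1.R0)
|TSO outcomes| = 9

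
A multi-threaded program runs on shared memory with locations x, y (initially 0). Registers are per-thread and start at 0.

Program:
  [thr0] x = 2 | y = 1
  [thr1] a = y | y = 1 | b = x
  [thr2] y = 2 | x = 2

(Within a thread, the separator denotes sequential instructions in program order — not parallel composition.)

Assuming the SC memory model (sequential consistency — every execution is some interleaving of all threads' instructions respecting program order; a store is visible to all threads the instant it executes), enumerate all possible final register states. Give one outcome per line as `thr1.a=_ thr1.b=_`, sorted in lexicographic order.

thr1.a=0 thr1.b=0
thr1.a=0 thr1.b=2
thr1.a=1 thr1.b=2
thr1.a=2 thr1.b=0
thr1.a=2 thr1.b=2

outcome vector order: (thr1.a,thr1.b)
|SC outcomes| = 5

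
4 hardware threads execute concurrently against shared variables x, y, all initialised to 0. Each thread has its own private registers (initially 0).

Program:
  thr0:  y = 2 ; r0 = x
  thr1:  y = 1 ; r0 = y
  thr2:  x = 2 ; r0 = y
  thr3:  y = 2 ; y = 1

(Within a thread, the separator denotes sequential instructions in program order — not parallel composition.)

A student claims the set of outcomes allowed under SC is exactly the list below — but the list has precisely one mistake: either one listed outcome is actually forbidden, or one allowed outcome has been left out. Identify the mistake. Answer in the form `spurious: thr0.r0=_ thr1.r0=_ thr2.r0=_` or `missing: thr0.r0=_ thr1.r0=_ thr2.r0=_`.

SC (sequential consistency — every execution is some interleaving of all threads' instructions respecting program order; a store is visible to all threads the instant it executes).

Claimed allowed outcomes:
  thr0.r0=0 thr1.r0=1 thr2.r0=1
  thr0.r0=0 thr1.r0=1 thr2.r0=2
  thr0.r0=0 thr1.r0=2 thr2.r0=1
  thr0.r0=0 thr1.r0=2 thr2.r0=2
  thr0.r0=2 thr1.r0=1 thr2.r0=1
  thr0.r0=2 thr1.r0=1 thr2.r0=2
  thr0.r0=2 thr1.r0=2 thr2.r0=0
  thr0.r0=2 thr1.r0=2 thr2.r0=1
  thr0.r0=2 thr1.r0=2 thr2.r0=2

missing: thr0.r0=2 thr1.r0=1 thr2.r0=0

outcome vector order: (thr0.r0,thr1.r0,thr2.r0)
SC (10): (0,1,1) (0,1,2) (0,2,1) (0,2,2) (2,1,0) (2,1,1) (2,1,2) (2,2,0) (2,2,1) (2,2,2)
SC∖claimed = {(2,1,0)}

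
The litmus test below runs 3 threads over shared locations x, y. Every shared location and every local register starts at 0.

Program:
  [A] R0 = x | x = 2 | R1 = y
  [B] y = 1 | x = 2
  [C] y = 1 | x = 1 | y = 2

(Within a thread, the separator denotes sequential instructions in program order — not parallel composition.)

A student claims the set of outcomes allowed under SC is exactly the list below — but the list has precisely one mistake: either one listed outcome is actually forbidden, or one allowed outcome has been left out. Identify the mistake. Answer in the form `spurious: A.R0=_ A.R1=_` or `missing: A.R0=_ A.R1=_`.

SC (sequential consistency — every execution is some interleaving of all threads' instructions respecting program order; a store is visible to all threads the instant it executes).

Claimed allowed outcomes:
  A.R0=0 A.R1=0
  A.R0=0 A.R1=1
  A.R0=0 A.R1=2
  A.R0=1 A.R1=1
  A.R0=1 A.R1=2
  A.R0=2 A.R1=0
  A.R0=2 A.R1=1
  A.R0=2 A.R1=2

spurious: A.R0=2 A.R1=0

outcome vector order: (A.R0,A.R1)
under SC → (0,0), (0,1), (0,2), (1,1), (1,2), (2,1), (2,2)
claimed∖SC = {(2,0)}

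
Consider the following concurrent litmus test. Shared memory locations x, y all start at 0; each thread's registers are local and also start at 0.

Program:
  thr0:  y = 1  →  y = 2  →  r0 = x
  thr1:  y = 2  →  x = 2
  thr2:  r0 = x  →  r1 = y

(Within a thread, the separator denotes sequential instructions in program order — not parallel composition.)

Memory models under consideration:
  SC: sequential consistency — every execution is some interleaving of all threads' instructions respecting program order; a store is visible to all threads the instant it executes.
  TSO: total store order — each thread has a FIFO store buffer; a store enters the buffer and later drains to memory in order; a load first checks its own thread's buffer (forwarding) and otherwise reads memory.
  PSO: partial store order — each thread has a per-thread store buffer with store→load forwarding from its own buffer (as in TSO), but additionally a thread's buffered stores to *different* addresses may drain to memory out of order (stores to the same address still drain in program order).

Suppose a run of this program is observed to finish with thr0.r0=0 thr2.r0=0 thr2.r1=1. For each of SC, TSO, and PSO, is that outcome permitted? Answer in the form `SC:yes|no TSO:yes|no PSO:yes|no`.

outcome vector order: (thr0.r0,thr2.r0,thr2.r1)
under SC → <0 0 0>; <0 0 1>; <0 0 2>; <0 2 2>; <2 0 0>; <2 0 1>; <2 0 2>; <2 2 1>; <2 2 2>
under TSO → <0 0 0>; <0 0 1>; <0 0 2>; <0 2 1>; <0 2 2>; <2 0 0>; <2 0 1>; <2 0 2>; <2 2 1>; <2 2 2>
under PSO → <0 0 0>; <0 0 1>; <0 0 2>; <0 2 0>; <0 2 1>; <0 2 2>; <2 0 0>; <2 0 1>; <2 0 2>; <2 2 0>; <2 2 1>; <2 2 2>
target <0 0 1> ∈ {SC,TSO,PSO}

SC:yes TSO:yes PSO:yes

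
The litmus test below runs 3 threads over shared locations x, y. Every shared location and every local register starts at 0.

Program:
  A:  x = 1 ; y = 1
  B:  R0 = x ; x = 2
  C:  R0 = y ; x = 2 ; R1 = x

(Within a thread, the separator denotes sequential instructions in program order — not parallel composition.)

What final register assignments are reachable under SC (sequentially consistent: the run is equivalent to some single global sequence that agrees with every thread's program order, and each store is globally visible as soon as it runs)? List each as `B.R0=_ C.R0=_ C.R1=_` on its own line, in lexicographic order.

outcome vector order: (B.R0,C.R0,C.R1)
|SC outcomes| = 9

B.R0=0 C.R0=0 C.R1=1
B.R0=0 C.R0=0 C.R1=2
B.R0=0 C.R0=1 C.R1=2
B.R0=1 C.R0=0 C.R1=1
B.R0=1 C.R0=0 C.R1=2
B.R0=1 C.R0=1 C.R1=2
B.R0=2 C.R0=0 C.R1=1
B.R0=2 C.R0=0 C.R1=2
B.R0=2 C.R0=1 C.R1=2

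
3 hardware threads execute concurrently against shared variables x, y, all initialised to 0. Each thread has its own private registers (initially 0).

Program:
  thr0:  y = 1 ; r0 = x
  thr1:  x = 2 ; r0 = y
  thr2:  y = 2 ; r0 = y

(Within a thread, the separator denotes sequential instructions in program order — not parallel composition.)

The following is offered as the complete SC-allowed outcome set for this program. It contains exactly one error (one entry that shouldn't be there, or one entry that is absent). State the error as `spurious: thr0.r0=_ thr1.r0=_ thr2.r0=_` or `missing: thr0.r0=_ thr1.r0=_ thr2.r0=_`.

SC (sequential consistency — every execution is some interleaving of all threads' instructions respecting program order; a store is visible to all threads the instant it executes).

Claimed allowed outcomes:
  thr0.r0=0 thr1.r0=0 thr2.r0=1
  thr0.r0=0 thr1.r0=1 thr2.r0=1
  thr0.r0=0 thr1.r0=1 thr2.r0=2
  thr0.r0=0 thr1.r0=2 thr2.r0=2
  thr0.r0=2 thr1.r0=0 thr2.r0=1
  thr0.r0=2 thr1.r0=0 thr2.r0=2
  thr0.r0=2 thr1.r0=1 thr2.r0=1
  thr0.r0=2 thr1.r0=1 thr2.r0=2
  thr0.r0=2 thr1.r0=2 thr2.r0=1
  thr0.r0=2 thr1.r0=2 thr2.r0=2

outcome vector order: (thr0.r0,thr1.r0,thr2.r0)
SC (9): 0/1/1 0/1/2 0/2/2 2/0/1 2/0/2 2/1/1 2/1/2 2/2/1 2/2/2
claimed∖SC = {0/0/1}

spurious: thr0.r0=0 thr1.r0=0 thr2.r0=1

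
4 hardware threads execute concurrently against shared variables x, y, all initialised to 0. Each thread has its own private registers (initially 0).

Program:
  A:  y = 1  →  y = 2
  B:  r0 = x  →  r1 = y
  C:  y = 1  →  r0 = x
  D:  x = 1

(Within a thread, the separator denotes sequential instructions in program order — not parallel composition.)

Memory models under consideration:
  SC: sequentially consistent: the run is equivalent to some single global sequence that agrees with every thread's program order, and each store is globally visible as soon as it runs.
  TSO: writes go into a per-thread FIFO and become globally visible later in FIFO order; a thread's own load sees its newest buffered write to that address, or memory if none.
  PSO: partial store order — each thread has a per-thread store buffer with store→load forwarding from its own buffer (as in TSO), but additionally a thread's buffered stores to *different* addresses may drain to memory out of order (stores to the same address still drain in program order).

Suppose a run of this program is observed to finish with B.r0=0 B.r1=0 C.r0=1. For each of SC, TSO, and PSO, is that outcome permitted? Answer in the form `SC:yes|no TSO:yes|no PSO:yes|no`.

outcome vector order: (B.r0,B.r1,C.r0)
SC: 11 outcomes — {0/0/0 0/0/1 0/1/0 0/1/1 0/2/0 0/2/1 1/0/1 1/1/0 1/1/1 1/2/0 1/2/1}
TSO: 12 outcomes — {0/0/0 0/0/1 0/1/0 0/1/1 0/2/0 0/2/1 1/0/0 1/0/1 1/1/0 1/1/1 1/2/0 1/2/1}
PSO: 12 outcomes — {0/0/0 0/0/1 0/1/0 0/1/1 0/2/0 0/2/1 1/0/0 1/0/1 1/1/0 1/1/1 1/2/0 1/2/1}
target 0/0/1 ∈ {SC,TSO,PSO}

SC:yes TSO:yes PSO:yes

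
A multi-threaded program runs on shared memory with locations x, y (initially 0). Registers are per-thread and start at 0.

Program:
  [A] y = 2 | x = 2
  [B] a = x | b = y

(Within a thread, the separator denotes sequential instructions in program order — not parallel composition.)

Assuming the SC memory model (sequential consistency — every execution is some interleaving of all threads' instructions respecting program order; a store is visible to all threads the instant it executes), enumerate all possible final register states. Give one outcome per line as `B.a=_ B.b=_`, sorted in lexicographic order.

outcome vector order: (B.a,B.b)
|SC outcomes| = 3

B.a=0 B.b=0
B.a=0 B.b=2
B.a=2 B.b=2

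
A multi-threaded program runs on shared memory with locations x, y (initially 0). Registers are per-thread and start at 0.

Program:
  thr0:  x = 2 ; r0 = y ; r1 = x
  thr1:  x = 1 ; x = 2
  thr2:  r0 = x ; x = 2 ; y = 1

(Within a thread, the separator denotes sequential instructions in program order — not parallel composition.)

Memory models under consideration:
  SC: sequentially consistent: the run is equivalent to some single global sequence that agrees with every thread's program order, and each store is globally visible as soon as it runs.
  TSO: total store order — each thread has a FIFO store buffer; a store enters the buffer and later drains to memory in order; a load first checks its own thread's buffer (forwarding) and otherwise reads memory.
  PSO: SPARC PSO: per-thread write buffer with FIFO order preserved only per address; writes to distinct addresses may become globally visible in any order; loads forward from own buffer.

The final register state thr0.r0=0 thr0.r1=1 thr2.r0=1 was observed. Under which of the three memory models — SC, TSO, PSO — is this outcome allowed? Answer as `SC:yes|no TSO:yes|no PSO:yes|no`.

SC:yes TSO:yes PSO:yes

outcome vector order: (thr0.r0,thr0.r1,thr2.r0)
SC (11): 010, 011, 012, 020, 021, 022, 110, 112, 120, 121, 122
TSO (11): 010, 011, 012, 020, 021, 022, 110, 112, 120, 121, 122
PSO (12): 010, 011, 012, 020, 021, 022, 110, 111, 112, 120, 121, 122
target 011 ∈ {SC,TSO,PSO}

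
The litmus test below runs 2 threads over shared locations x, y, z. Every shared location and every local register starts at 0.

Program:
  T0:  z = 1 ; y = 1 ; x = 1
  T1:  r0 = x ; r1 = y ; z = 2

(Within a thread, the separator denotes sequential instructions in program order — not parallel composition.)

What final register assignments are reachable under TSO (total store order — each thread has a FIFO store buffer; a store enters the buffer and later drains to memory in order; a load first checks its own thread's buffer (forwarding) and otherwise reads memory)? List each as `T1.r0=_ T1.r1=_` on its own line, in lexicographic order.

T1.r0=0 T1.r1=0
T1.r0=0 T1.r1=1
T1.r0=1 T1.r1=1

outcome vector order: (T1.r0,T1.r1)
|TSO outcomes| = 3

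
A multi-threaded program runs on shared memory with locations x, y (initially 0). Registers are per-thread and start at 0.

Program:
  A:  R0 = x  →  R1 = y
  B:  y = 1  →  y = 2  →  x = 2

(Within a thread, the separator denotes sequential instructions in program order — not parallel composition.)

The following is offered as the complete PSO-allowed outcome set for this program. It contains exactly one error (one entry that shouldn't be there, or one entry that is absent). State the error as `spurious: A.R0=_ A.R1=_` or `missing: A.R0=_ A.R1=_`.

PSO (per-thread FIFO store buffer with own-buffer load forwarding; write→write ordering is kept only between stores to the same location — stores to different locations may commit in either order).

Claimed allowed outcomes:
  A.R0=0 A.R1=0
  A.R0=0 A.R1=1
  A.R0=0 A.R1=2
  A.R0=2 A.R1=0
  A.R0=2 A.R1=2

missing: A.R0=2 A.R1=1

outcome vector order: (A.R0,A.R1)
PSO (6): (0,0) (0,1) (0,2) (2,0) (2,1) (2,2)
PSO∖claimed = {(2,1)}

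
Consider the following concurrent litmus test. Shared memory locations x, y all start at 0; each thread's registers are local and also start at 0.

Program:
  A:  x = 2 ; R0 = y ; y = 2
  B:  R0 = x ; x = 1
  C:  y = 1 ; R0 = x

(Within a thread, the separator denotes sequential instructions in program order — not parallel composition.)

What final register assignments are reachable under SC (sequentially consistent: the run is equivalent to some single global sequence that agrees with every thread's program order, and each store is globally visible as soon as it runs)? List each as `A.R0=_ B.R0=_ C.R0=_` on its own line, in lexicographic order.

A.R0=0 B.R0=0 C.R0=1
A.R0=0 B.R0=0 C.R0=2
A.R0=0 B.R0=2 C.R0=1
A.R0=0 B.R0=2 C.R0=2
A.R0=1 B.R0=0 C.R0=0
A.R0=1 B.R0=0 C.R0=1
A.R0=1 B.R0=0 C.R0=2
A.R0=1 B.R0=2 C.R0=0
A.R0=1 B.R0=2 C.R0=1
A.R0=1 B.R0=2 C.R0=2

outcome vector order: (A.R0,B.R0,C.R0)
|SC outcomes| = 10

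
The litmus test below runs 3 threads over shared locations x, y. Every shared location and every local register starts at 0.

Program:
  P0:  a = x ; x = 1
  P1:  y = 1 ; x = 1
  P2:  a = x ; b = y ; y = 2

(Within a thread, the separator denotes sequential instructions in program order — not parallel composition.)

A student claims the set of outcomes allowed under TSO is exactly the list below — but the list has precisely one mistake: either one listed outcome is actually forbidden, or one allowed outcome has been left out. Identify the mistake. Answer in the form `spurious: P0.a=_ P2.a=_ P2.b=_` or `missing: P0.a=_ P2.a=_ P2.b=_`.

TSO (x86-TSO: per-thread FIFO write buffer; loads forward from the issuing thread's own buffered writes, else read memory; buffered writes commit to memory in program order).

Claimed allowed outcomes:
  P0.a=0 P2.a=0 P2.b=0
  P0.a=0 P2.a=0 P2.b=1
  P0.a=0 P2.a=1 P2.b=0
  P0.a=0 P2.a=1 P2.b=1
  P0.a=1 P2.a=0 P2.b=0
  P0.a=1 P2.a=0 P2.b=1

outcome vector order: (P0.a,P2.a,P2.b)
under TSO → (0,0,0) (0,0,1) (0,1,0) (0,1,1) (1,0,0) (1,0,1) (1,1,1)
TSO∖claimed = {(1,1,1)}

missing: P0.a=1 P2.a=1 P2.b=1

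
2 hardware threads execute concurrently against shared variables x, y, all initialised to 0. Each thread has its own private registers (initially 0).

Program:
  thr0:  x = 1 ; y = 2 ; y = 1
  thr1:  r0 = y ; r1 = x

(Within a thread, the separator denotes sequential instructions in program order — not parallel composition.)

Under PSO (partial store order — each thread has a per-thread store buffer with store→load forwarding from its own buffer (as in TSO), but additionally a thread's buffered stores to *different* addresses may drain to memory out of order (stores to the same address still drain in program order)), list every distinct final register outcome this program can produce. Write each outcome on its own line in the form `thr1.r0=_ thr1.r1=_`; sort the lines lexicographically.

outcome vector order: (thr1.r0,thr1.r1)
|PSO outcomes| = 6

thr1.r0=0 thr1.r1=0
thr1.r0=0 thr1.r1=1
thr1.r0=1 thr1.r1=0
thr1.r0=1 thr1.r1=1
thr1.r0=2 thr1.r1=0
thr1.r0=2 thr1.r1=1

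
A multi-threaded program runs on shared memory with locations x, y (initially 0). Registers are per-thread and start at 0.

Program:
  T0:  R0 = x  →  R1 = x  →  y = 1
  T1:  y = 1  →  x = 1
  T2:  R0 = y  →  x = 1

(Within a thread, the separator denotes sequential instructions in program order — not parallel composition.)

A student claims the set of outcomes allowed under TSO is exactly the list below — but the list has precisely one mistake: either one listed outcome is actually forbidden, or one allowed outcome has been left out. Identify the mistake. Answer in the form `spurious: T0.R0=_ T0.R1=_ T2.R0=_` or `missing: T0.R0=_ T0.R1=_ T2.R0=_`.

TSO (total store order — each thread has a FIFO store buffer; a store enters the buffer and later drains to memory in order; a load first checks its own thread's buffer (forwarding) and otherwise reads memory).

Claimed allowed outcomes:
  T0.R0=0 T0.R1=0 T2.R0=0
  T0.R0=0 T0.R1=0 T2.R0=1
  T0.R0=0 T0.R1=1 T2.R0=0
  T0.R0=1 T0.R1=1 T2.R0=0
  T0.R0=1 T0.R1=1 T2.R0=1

missing: T0.R0=0 T0.R1=1 T2.R0=1

outcome vector order: (T0.R0,T0.R1,T2.R0)
[TSO] allowed = {(0,0,0), (0,0,1), (0,1,0), (0,1,1), (1,1,0), (1,1,1)}
TSO∖claimed = {(0,1,1)}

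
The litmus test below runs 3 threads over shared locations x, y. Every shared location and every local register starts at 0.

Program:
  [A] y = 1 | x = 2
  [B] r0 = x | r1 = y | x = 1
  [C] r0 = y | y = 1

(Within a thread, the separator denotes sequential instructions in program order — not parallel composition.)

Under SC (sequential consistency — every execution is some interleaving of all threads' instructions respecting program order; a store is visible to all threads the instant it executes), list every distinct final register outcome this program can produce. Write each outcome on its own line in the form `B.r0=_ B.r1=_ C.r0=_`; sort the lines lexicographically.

B.r0=0 B.r1=0 C.r0=0
B.r0=0 B.r1=0 C.r0=1
B.r0=0 B.r1=1 C.r0=0
B.r0=0 B.r1=1 C.r0=1
B.r0=2 B.r1=1 C.r0=0
B.r0=2 B.r1=1 C.r0=1

outcome vector order: (B.r0,B.r1,C.r0)
|SC outcomes| = 6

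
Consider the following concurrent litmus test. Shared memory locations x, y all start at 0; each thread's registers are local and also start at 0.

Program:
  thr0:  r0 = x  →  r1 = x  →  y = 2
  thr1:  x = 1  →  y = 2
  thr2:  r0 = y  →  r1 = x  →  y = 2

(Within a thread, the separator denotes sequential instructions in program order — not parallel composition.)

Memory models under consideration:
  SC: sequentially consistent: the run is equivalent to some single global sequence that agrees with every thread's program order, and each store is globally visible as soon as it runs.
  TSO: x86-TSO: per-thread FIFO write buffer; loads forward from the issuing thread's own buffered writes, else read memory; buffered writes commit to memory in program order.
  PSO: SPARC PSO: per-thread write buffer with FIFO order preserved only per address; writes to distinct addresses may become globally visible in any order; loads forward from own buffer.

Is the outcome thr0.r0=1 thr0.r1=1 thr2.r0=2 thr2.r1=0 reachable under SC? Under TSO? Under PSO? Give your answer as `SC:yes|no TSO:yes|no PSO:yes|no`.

SC:no TSO:no PSO:yes

outcome vector order: (thr0.r0,thr0.r1,thr2.r0,thr2.r1)
SC: 10 outcomes — {0/0/0/0, 0/0/0/1, 0/0/2/0, 0/0/2/1, 0/1/0/0, 0/1/0/1, 0/1/2/1, 1/1/0/0, 1/1/0/1, 1/1/2/1}
TSO: 10 outcomes — {0/0/0/0, 0/0/0/1, 0/0/2/0, 0/0/2/1, 0/1/0/0, 0/1/0/1, 0/1/2/1, 1/1/0/0, 1/1/0/1, 1/1/2/1}
PSO: 12 outcomes — {0/0/0/0, 0/0/0/1, 0/0/2/0, 0/0/2/1, 0/1/0/0, 0/1/0/1, 0/1/2/0, 0/1/2/1, 1/1/0/0, 1/1/0/1, 1/1/2/0, 1/1/2/1}
target 1/1/2/0 ∈ {PSO}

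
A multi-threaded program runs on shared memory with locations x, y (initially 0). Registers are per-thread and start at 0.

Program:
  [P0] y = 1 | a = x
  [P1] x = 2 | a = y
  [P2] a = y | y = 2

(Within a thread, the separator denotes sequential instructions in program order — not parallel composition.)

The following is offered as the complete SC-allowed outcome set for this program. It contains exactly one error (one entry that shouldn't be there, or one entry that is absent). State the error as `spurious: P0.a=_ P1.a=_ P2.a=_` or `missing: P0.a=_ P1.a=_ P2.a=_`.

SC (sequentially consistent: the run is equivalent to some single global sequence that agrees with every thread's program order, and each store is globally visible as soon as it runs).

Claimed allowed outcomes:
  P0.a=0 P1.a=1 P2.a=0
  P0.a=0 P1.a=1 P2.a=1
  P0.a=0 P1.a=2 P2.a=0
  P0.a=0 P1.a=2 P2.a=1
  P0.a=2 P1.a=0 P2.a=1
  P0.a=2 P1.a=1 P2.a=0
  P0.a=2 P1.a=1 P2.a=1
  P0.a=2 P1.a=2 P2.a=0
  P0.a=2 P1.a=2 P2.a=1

missing: P0.a=2 P1.a=0 P2.a=0

outcome vector order: (P0.a,P1.a,P2.a)
SC: 10 outcomes — {010 011 020 021 200 201 210 211 220 221}
SC∖claimed = {200}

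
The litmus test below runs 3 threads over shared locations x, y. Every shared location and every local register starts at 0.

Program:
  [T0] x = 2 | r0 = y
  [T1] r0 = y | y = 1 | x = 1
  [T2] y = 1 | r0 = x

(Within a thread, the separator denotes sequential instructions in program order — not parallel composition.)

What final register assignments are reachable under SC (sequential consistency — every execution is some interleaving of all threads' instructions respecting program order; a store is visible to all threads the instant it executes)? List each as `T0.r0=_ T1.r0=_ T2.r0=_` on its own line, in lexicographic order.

outcome vector order: (T0.r0,T1.r0,T2.r0)
|SC outcomes| = 10

T0.r0=0 T1.r0=0 T2.r0=1
T0.r0=0 T1.r0=0 T2.r0=2
T0.r0=0 T1.r0=1 T2.r0=1
T0.r0=0 T1.r0=1 T2.r0=2
T0.r0=1 T1.r0=0 T2.r0=0
T0.r0=1 T1.r0=0 T2.r0=1
T0.r0=1 T1.r0=0 T2.r0=2
T0.r0=1 T1.r0=1 T2.r0=0
T0.r0=1 T1.r0=1 T2.r0=1
T0.r0=1 T1.r0=1 T2.r0=2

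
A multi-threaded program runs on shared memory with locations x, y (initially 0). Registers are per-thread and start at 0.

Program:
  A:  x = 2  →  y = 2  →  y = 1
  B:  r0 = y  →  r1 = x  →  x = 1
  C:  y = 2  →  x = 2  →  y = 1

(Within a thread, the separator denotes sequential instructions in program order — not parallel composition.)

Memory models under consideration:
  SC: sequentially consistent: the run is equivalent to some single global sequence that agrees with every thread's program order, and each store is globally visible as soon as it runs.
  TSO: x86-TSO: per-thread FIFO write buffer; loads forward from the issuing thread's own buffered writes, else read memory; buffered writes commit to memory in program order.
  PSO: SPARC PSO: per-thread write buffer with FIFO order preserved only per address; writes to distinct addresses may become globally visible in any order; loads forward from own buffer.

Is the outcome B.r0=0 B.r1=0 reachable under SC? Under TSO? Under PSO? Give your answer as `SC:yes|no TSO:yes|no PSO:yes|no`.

outcome vector order: (B.r0,B.r1)
[SC] allowed = {(0,0), (0,2), (1,2), (2,0), (2,2)}
[TSO] allowed = {(0,0), (0,2), (1,2), (2,0), (2,2)}
[PSO] allowed = {(0,0), (0,2), (1,0), (1,2), (2,0), (2,2)}
target (0,0) ∈ {SC,TSO,PSO}

SC:yes TSO:yes PSO:yes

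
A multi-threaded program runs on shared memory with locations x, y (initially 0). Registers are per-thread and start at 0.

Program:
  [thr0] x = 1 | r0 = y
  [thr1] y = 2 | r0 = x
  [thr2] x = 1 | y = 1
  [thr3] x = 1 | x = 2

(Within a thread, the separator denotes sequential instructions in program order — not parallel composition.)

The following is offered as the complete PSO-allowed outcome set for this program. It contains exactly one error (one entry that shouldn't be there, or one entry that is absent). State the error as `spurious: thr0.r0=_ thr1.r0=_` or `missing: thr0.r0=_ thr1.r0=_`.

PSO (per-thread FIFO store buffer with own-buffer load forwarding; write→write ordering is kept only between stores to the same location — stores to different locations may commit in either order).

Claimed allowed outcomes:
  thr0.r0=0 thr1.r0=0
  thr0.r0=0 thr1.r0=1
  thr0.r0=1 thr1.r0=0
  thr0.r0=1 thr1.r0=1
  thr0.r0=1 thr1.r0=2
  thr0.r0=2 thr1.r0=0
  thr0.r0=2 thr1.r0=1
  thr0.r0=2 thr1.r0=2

missing: thr0.r0=0 thr1.r0=2

outcome vector order: (thr0.r0,thr1.r0)
under PSO → 00; 01; 02; 10; 11; 12; 20; 21; 22
PSO∖claimed = {02}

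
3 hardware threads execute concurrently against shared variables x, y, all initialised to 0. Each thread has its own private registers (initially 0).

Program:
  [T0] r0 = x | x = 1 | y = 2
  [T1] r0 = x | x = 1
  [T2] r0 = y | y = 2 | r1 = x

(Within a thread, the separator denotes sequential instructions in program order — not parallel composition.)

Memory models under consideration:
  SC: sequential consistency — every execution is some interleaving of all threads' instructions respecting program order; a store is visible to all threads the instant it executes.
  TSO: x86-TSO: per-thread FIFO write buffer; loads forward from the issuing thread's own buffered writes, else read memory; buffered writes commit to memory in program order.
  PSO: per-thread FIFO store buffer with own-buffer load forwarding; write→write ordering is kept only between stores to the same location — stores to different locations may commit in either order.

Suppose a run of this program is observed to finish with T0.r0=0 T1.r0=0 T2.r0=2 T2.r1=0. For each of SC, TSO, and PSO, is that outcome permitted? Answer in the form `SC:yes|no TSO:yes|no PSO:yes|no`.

SC:no TSO:no PSO:yes

outcome vector order: (T0.r0,T1.r0,T2.r0,T2.r1)
under SC → (0,0,0,0), (0,0,0,1), (0,0,2,1), (0,1,0,0), (0,1,0,1), (0,1,2,1), (1,0,0,0), (1,0,0,1), (1,0,2,1)
under TSO → (0,0,0,0), (0,0,0,1), (0,0,2,1), (0,1,0,0), (0,1,0,1), (0,1,2,1), (1,0,0,0), (1,0,0,1), (1,0,2,1)
under PSO → (0,0,0,0), (0,0,0,1), (0,0,2,0), (0,0,2,1), (0,1,0,0), (0,1,0,1), (0,1,2,0), (0,1,2,1), (1,0,0,0), (1,0,0,1), (1,0,2,1)
target (0,0,2,0) ∈ {PSO}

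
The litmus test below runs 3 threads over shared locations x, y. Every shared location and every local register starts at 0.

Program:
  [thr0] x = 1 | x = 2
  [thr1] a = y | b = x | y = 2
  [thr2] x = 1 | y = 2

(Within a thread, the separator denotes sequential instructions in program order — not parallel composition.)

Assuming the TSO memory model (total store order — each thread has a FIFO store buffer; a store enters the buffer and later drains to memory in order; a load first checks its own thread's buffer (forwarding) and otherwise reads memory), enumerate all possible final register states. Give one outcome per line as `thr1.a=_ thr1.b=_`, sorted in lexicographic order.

outcome vector order: (thr1.a,thr1.b)
|TSO outcomes| = 5

thr1.a=0 thr1.b=0
thr1.a=0 thr1.b=1
thr1.a=0 thr1.b=2
thr1.a=2 thr1.b=1
thr1.a=2 thr1.b=2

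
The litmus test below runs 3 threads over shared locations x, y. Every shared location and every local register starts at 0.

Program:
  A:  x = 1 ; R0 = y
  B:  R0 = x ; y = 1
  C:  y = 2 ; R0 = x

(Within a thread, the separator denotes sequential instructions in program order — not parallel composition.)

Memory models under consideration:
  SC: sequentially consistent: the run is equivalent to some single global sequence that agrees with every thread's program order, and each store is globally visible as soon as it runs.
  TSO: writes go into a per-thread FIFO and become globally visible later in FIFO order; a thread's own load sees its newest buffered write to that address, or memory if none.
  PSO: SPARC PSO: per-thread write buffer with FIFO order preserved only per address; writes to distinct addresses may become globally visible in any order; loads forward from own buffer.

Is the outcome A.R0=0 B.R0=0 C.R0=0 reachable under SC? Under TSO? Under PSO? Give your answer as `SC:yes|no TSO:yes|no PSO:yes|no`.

outcome vector order: (A.R0,B.R0,C.R0)
SC (10): (0,0,1), (0,1,1), (1,0,0), (1,0,1), (1,1,0), (1,1,1), (2,0,0), (2,0,1), (2,1,0), (2,1,1)
TSO (12): (0,0,0), (0,0,1), (0,1,0), (0,1,1), (1,0,0), (1,0,1), (1,1,0), (1,1,1), (2,0,0), (2,0,1), (2,1,0), (2,1,1)
PSO (12): (0,0,0), (0,0,1), (0,1,0), (0,1,1), (1,0,0), (1,0,1), (1,1,0), (1,1,1), (2,0,0), (2,0,1), (2,1,0), (2,1,1)
target (0,0,0) ∈ {TSO,PSO}

SC:no TSO:yes PSO:yes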